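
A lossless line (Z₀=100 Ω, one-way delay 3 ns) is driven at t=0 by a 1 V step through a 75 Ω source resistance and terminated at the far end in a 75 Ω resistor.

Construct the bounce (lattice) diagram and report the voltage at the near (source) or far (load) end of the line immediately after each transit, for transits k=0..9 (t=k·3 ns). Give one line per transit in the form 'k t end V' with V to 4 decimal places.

Γ_L=-0.142857, Γ_S=-0.142857; launch V₁=1·100/175=0.571429
k=0 src: V=0.5714
k=1 load: inc=0.571429, refl=0.571429·-0.142857=-0.0816; V=0.000000+0.571429+-0.081633=0.4898
k=2 src: inc=-0.081633, refl=-0.081633·-0.142857=0.0117; V=0.571429+-0.081633+0.011662=0.5015
k=3 load: inc=0.011662, refl=0.011662·-0.142857=-0.0017; V=0.489796+0.011662+-0.001666=0.4998
k=4 src: inc=-0.001666, refl=-0.001666·-0.142857=0.0002; V=0.501458+-0.001666+0.000238=0.5000
k=5 load: inc=0.000238, refl=0.000238·-0.142857=-0.0000; V=0.499792+0.000238+-0.000034=0.5000
k=6 src: inc=-0.000034, refl=-0.000034·-0.142857=0.0000; V=0.500030+-0.000034+0.000005=0.5000
k=7 load: inc=0.000005, refl=0.000005·-0.142857=-0.0000; V=0.499996+0.000005+-0.000001=0.5000
k=8 src: inc=-0.000001, refl=-0.000001·-0.142857=0.0000; V=0.500001+-0.000001+0.000000=0.5000
k=9 load: inc=0.000000, refl=0.000000·-0.142857=-0.0000; V=0.500000+0.000000+-0.000000=0.5000

0 0 source 0.5714
1 3 load 0.4898
2 6 source 0.5015
3 9 load 0.4998
4 12 source 0.5000
5 15 load 0.5000
6 18 source 0.5000
7 21 load 0.5000
8 24 source 0.5000
9 27 load 0.5000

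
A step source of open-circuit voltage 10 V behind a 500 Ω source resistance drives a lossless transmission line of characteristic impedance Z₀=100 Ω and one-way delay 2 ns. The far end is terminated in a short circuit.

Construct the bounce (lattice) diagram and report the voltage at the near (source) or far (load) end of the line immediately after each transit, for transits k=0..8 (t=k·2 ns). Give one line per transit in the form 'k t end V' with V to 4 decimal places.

Γ_L=-1.000000, Γ_S=0.666667; launch V₁=10·100/600=1.666667
k=0 src: V=1.6667
k=1 load: inc=1.666667, refl=1.666667·-1.000000=-1.6667; V=0.000000+1.666667+-1.666667=0.0000
k=2 src: inc=-1.666667, refl=-1.666667·0.666667=-1.1111; V=1.666667+-1.666667+-1.111111=-1.1111
k=3 load: inc=-1.111111, refl=-1.111111·-1.000000=1.1111; V=0.000000+-1.111111+1.111111=0.0000
k=4 src: inc=1.111111, refl=1.111111·0.666667=0.7407; V=-1.111111+1.111111+0.740741=0.7407
k=5 load: inc=0.740741, refl=0.740741·-1.000000=-0.7407; V=0.000000+0.740741+-0.740741=0.0000
k=6 src: inc=-0.740741, refl=-0.740741·0.666667=-0.4938; V=0.740741+-0.740741+-0.493827=-0.4938
k=7 load: inc=-0.493827, refl=-0.493827·-1.000000=0.4938; V=0.000000+-0.493827+0.493827=0.0000
k=8 src: inc=0.493827, refl=0.493827·0.666667=0.3292; V=-0.493827+0.493827+0.329218=0.3292

0 0 source 1.6667
1 2 load 0.0000
2 4 source -1.1111
3 6 load 0.0000
4 8 source 0.7407
5 10 load 0.0000
6 12 source -0.4938
7 14 load 0.0000
8 16 source 0.3292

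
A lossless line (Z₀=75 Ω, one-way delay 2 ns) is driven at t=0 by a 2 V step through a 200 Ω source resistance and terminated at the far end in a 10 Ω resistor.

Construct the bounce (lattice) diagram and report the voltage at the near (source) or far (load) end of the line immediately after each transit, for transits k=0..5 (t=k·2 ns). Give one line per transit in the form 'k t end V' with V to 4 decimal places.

0 0 source 0.5455
1 2 load 0.1283
2 4 source -0.0613
3 6 load 0.0837
4 8 source 0.1496
5 10 load 0.0992

Γ_L=-0.764706, Γ_S=0.454545; launch V₁=2·75/275=0.545455
k=0 src: V=0.5455
k=1 load: inc=0.545455, refl=0.545455·-0.764706=-0.4171; V=0.000000+0.545455+-0.417112=0.1283
k=2 src: inc=-0.417112, refl=-0.417112·0.454545=-0.1896; V=0.545455+-0.417112+-0.189596=-0.0613
k=3 load: inc=-0.189596, refl=-0.189596·-0.764706=0.1450; V=0.128342+-0.189596+0.144986=0.0837
k=4 src: inc=0.144986, refl=0.144986·0.454545=0.0659; V=-0.061254+0.144986+0.065903=0.1496
k=5 load: inc=0.065903, refl=0.065903·-0.764706=-0.0504; V=0.083731+0.065903+-0.050396=0.0992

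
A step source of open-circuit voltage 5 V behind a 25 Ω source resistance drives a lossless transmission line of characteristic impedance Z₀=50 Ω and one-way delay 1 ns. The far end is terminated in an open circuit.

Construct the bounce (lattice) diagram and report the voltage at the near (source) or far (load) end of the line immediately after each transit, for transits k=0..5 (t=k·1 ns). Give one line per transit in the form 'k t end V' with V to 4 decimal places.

0 0 source 3.3333
1 1 load 6.6667
2 2 source 5.5556
3 3 load 4.4444
4 4 source 4.8148
5 5 load 5.1852

Γ_L=1.000000, Γ_S=-0.333333; launch V₁=5·50/75=3.333333
k=0 src: V=3.3333
k=1 load: inc=3.333333, refl=3.333333·1.000000=3.3333; V=0.000000+3.333333+3.333333=6.6667
k=2 src: inc=3.333333, refl=3.333333·-0.333333=-1.1111; V=3.333333+3.333333+-1.111111=5.5556
k=3 load: inc=-1.111111, refl=-1.111111·1.000000=-1.1111; V=6.666667+-1.111111+-1.111111=4.4444
k=4 src: inc=-1.111111, refl=-1.111111·-0.333333=0.3704; V=5.555556+-1.111111+0.370370=4.8148
k=5 load: inc=0.370370, refl=0.370370·1.000000=0.3704; V=4.444444+0.370370+0.370370=5.1852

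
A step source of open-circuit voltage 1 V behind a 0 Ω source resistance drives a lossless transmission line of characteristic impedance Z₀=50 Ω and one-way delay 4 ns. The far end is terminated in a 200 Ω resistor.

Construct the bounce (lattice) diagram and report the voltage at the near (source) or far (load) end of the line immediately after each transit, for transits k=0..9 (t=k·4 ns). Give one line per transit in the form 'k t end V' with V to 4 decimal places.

Γ_L=0.600000, Γ_S=-1.000000; launch V₁=1·50/50=1.000000
k=0 src: V=1.0000
k=1 load: inc=1.000000, refl=1.000000·0.600000=0.6000; V=0.000000+1.000000+0.600000=1.6000
k=2 src: inc=0.600000, refl=0.600000·-1.000000=-0.6000; V=1.000000+0.600000+-0.600000=1.0000
k=3 load: inc=-0.600000, refl=-0.600000·0.600000=-0.3600; V=1.600000+-0.600000+-0.360000=0.6400
k=4 src: inc=-0.360000, refl=-0.360000·-1.000000=0.3600; V=1.000000+-0.360000+0.360000=1.0000
k=5 load: inc=0.360000, refl=0.360000·0.600000=0.2160; V=0.640000+0.360000+0.216000=1.2160
k=6 src: inc=0.216000, refl=0.216000·-1.000000=-0.2160; V=1.000000+0.216000+-0.216000=1.0000
k=7 load: inc=-0.216000, refl=-0.216000·0.600000=-0.1296; V=1.216000+-0.216000+-0.129600=0.8704
k=8 src: inc=-0.129600, refl=-0.129600·-1.000000=0.1296; V=1.000000+-0.129600+0.129600=1.0000
k=9 load: inc=0.129600, refl=0.129600·0.600000=0.0778; V=0.870400+0.129600+0.077760=1.0778

0 0 source 1.0000
1 4 load 1.6000
2 8 source 1.0000
3 12 load 0.6400
4 16 source 1.0000
5 20 load 1.2160
6 24 source 1.0000
7 28 load 0.8704
8 32 source 1.0000
9 36 load 1.0778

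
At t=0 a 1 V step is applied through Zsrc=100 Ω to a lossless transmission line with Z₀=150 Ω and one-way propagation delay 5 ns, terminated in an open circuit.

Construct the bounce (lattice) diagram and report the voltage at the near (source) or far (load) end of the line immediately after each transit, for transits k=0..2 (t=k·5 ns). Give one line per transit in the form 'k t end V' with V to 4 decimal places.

Γ_L=1.000000, Γ_S=-0.200000; launch V₁=1·150/250=0.600000
k=0 src: V=0.6000
k=1 load: inc=0.600000, refl=0.600000·1.000000=0.6000; V=0.000000+0.600000+0.600000=1.2000
k=2 src: inc=0.600000, refl=0.600000·-0.200000=-0.1200; V=0.600000+0.600000+-0.120000=1.0800

0 0 source 0.6000
1 5 load 1.2000
2 10 source 1.0800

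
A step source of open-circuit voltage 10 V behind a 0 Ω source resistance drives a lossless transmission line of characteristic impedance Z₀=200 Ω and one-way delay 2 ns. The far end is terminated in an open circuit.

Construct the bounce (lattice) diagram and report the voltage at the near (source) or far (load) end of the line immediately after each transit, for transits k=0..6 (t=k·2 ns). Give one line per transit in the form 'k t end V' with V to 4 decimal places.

Γ_L=1.000000, Γ_S=-1.000000; launch V₁=10·200/200=10.000000
k=0 src: V=10.0000
k=1 load: inc=10.000000, refl=10.000000·1.000000=10.0000; V=0.000000+10.000000+10.000000=20.0000
k=2 src: inc=10.000000, refl=10.000000·-1.000000=-10.0000; V=10.000000+10.000000+-10.000000=10.0000
k=3 load: inc=-10.000000, refl=-10.000000·1.000000=-10.0000; V=20.000000+-10.000000+-10.000000=0.0000
k=4 src: inc=-10.000000, refl=-10.000000·-1.000000=10.0000; V=10.000000+-10.000000+10.000000=10.0000
k=5 load: inc=10.000000, refl=10.000000·1.000000=10.0000; V=0.000000+10.000000+10.000000=20.0000
k=6 src: inc=10.000000, refl=10.000000·-1.000000=-10.0000; V=10.000000+10.000000+-10.000000=10.0000

0 0 source 10.0000
1 2 load 20.0000
2 4 source 10.0000
3 6 load 0.0000
4 8 source 10.0000
5 10 load 20.0000
6 12 source 10.0000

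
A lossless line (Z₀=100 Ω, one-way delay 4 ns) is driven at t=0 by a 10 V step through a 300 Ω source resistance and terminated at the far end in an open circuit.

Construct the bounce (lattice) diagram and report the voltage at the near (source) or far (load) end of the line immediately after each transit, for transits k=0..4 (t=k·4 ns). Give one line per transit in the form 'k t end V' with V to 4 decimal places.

0 0 source 2.5000
1 4 load 5.0000
2 8 source 6.2500
3 12 load 7.5000
4 16 source 8.1250

Γ_L=1.000000, Γ_S=0.500000; launch V₁=10·100/400=2.500000
k=0 src: V=2.5000
k=1 load: inc=2.500000, refl=2.500000·1.000000=2.5000; V=0.000000+2.500000+2.500000=5.0000
k=2 src: inc=2.500000, refl=2.500000·0.500000=1.2500; V=2.500000+2.500000+1.250000=6.2500
k=3 load: inc=1.250000, refl=1.250000·1.000000=1.2500; V=5.000000+1.250000+1.250000=7.5000
k=4 src: inc=1.250000, refl=1.250000·0.500000=0.6250; V=6.250000+1.250000+0.625000=8.1250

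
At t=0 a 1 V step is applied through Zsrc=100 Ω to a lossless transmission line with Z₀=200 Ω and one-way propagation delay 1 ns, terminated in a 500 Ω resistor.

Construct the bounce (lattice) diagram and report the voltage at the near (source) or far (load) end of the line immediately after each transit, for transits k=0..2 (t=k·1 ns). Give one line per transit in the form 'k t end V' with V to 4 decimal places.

Γ_L=0.428571, Γ_S=-0.333333; launch V₁=1·200/300=0.666667
k=0 src: V=0.6667
k=1 load: inc=0.666667, refl=0.666667·0.428571=0.2857; V=0.000000+0.666667+0.285714=0.9524
k=2 src: inc=0.285714, refl=0.285714·-0.333333=-0.0952; V=0.666667+0.285714+-0.095238=0.8571

0 0 source 0.6667
1 1 load 0.9524
2 2 source 0.8571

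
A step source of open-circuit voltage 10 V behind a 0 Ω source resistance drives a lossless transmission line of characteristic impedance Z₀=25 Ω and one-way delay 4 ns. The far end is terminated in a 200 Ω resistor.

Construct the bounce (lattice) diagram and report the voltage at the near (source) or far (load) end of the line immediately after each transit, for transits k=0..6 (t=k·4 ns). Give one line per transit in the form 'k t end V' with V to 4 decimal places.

0 0 source 10.0000
1 4 load 17.7778
2 8 source 10.0000
3 12 load 3.9506
4 16 source 10.0000
5 20 load 14.7051
6 24 source 10.0000

Γ_L=0.777778, Γ_S=-1.000000; launch V₁=10·25/25=10.000000
k=0 src: V=10.0000
k=1 load: inc=10.000000, refl=10.000000·0.777778=7.7778; V=0.000000+10.000000+7.777778=17.7778
k=2 src: inc=7.777778, refl=7.777778·-1.000000=-7.7778; V=10.000000+7.777778+-7.777778=10.0000
k=3 load: inc=-7.777778, refl=-7.777778·0.777778=-6.0494; V=17.777778+-7.777778+-6.049383=3.9506
k=4 src: inc=-6.049383, refl=-6.049383·-1.000000=6.0494; V=10.000000+-6.049383+6.049383=10.0000
k=5 load: inc=6.049383, refl=6.049383·0.777778=4.7051; V=3.950617+6.049383+4.705075=14.7051
k=6 src: inc=4.705075, refl=4.705075·-1.000000=-4.7051; V=10.000000+4.705075+-4.705075=10.0000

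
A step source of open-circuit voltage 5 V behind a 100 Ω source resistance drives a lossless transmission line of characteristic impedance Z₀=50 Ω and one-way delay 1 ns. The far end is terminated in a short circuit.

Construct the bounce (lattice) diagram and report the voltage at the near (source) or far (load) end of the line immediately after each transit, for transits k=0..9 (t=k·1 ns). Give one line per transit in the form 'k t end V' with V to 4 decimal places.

0 0 source 1.6667
1 1 load 0.0000
2 2 source -0.5556
3 3 load 0.0000
4 4 source 0.1852
5 5 load 0.0000
6 6 source -0.0617
7 7 load 0.0000
8 8 source 0.0206
9 9 load 0.0000

Γ_L=-1.000000, Γ_S=0.333333; launch V₁=5·50/150=1.666667
k=0 src: V=1.6667
k=1 load: inc=1.666667, refl=1.666667·-1.000000=-1.6667; V=0.000000+1.666667+-1.666667=0.0000
k=2 src: inc=-1.666667, refl=-1.666667·0.333333=-0.5556; V=1.666667+-1.666667+-0.555556=-0.5556
k=3 load: inc=-0.555556, refl=-0.555556·-1.000000=0.5556; V=0.000000+-0.555556+0.555556=0.0000
k=4 src: inc=0.555556, refl=0.555556·0.333333=0.1852; V=-0.555556+0.555556+0.185185=0.1852
k=5 load: inc=0.185185, refl=0.185185·-1.000000=-0.1852; V=0.000000+0.185185+-0.185185=0.0000
k=6 src: inc=-0.185185, refl=-0.185185·0.333333=-0.0617; V=0.185185+-0.185185+-0.061728=-0.0617
k=7 load: inc=-0.061728, refl=-0.061728·-1.000000=0.0617; V=0.000000+-0.061728+0.061728=0.0000
k=8 src: inc=0.061728, refl=0.061728·0.333333=0.0206; V=-0.061728+0.061728+0.020576=0.0206
k=9 load: inc=0.020576, refl=0.020576·-1.000000=-0.0206; V=0.000000+0.020576+-0.020576=0.0000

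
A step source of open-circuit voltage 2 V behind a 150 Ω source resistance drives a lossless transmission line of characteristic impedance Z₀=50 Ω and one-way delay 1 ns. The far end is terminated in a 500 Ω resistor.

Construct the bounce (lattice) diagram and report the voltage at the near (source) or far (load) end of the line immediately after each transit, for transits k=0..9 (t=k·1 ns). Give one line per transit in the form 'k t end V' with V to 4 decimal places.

Γ_L=0.818182, Γ_S=0.500000; launch V₁=2·50/200=0.500000
k=0 src: V=0.5000
k=1 load: inc=0.500000, refl=0.500000·0.818182=0.4091; V=0.000000+0.500000+0.409091=0.9091
k=2 src: inc=0.409091, refl=0.409091·0.500000=0.2045; V=0.500000+0.409091+0.204545=1.1136
k=3 load: inc=0.204545, refl=0.204545·0.818182=0.1674; V=0.909091+0.204545+0.167355=1.2810
k=4 src: inc=0.167355, refl=0.167355·0.500000=0.0837; V=1.113636+0.167355+0.083678=1.3647
k=5 load: inc=0.083678, refl=0.083678·0.818182=0.0685; V=1.280992+0.083678+0.068464=1.4331
k=6 src: inc=0.068464, refl=0.068464·0.500000=0.0342; V=1.364669+0.068464+0.034232=1.4674
k=7 load: inc=0.034232, refl=0.034232·0.818182=0.0280; V=1.433133+0.034232+0.028008=1.4954
k=8 src: inc=0.028008, refl=0.028008·0.500000=0.0140; V=1.467365+0.028008+0.014004=1.5094
k=9 load: inc=0.014004, refl=0.014004·0.818182=0.0115; V=1.495373+0.014004+0.011458=1.5208

0 0 source 0.5000
1 1 load 0.9091
2 2 source 1.1136
3 3 load 1.2810
4 4 source 1.3647
5 5 load 1.4331
6 6 source 1.4674
7 7 load 1.4954
8 8 source 1.5094
9 9 load 1.5208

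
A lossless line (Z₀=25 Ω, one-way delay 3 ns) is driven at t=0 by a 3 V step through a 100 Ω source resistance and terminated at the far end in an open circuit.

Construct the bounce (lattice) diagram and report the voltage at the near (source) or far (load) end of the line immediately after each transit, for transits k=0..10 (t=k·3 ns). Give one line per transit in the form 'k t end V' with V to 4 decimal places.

Γ_L=1.000000, Γ_S=0.600000; launch V₁=3·25/125=0.600000
k=0 src: V=0.6000
k=1 load: inc=0.600000, refl=0.600000·1.000000=0.6000; V=0.000000+0.600000+0.600000=1.2000
k=2 src: inc=0.600000, refl=0.600000·0.600000=0.3600; V=0.600000+0.600000+0.360000=1.5600
k=3 load: inc=0.360000, refl=0.360000·1.000000=0.3600; V=1.200000+0.360000+0.360000=1.9200
k=4 src: inc=0.360000, refl=0.360000·0.600000=0.2160; V=1.560000+0.360000+0.216000=2.1360
k=5 load: inc=0.216000, refl=0.216000·1.000000=0.2160; V=1.920000+0.216000+0.216000=2.3520
k=6 src: inc=0.216000, refl=0.216000·0.600000=0.1296; V=2.136000+0.216000+0.129600=2.4816
k=7 load: inc=0.129600, refl=0.129600·1.000000=0.1296; V=2.352000+0.129600+0.129600=2.6112
k=8 src: inc=0.129600, refl=0.129600·0.600000=0.0778; V=2.481600+0.129600+0.077760=2.6890
k=9 load: inc=0.077760, refl=0.077760·1.000000=0.0778; V=2.611200+0.077760+0.077760=2.7667
k=10 src: inc=0.077760, refl=0.077760·0.600000=0.0467; V=2.688960+0.077760+0.046656=2.8134

0 0 source 0.6000
1 3 load 1.2000
2 6 source 1.5600
3 9 load 1.9200
4 12 source 2.1360
5 15 load 2.3520
6 18 source 2.4816
7 21 load 2.6112
8 24 source 2.6890
9 27 load 2.7667
10 30 source 2.8134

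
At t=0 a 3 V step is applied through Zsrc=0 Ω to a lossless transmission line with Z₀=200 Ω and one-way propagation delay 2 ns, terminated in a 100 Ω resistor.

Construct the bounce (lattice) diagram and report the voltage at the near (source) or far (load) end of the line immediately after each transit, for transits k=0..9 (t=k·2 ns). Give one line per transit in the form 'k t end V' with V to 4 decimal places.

Γ_L=-0.333333, Γ_S=-1.000000; launch V₁=3·200/200=3.000000
k=0 src: V=3.0000
k=1 load: inc=3.000000, refl=3.000000·-0.333333=-1.0000; V=0.000000+3.000000+-1.000000=2.0000
k=2 src: inc=-1.000000, refl=-1.000000·-1.000000=1.0000; V=3.000000+-1.000000+1.000000=3.0000
k=3 load: inc=1.000000, refl=1.000000·-0.333333=-0.3333; V=2.000000+1.000000+-0.333333=2.6667
k=4 src: inc=-0.333333, refl=-0.333333·-1.000000=0.3333; V=3.000000+-0.333333+0.333333=3.0000
k=5 load: inc=0.333333, refl=0.333333·-0.333333=-0.1111; V=2.666667+0.333333+-0.111111=2.8889
k=6 src: inc=-0.111111, refl=-0.111111·-1.000000=0.1111; V=3.000000+-0.111111+0.111111=3.0000
k=7 load: inc=0.111111, refl=0.111111·-0.333333=-0.0370; V=2.888889+0.111111+-0.037037=2.9630
k=8 src: inc=-0.037037, refl=-0.037037·-1.000000=0.0370; V=3.000000+-0.037037+0.037037=3.0000
k=9 load: inc=0.037037, refl=0.037037·-0.333333=-0.0123; V=2.962963+0.037037+-0.012346=2.9877

0 0 source 3.0000
1 2 load 2.0000
2 4 source 3.0000
3 6 load 2.6667
4 8 source 3.0000
5 10 load 2.8889
6 12 source 3.0000
7 14 load 2.9630
8 16 source 3.0000
9 18 load 2.9877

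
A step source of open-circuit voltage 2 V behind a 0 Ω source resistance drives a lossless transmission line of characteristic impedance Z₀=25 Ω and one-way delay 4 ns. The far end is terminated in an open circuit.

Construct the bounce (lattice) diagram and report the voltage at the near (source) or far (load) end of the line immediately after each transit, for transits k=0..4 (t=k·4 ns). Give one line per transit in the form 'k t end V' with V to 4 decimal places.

Γ_L=1.000000, Γ_S=-1.000000; launch V₁=2·25/25=2.000000
k=0 src: V=2.0000
k=1 load: inc=2.000000, refl=2.000000·1.000000=2.0000; V=0.000000+2.000000+2.000000=4.0000
k=2 src: inc=2.000000, refl=2.000000·-1.000000=-2.0000; V=2.000000+2.000000+-2.000000=2.0000
k=3 load: inc=-2.000000, refl=-2.000000·1.000000=-2.0000; V=4.000000+-2.000000+-2.000000=0.0000
k=4 src: inc=-2.000000, refl=-2.000000·-1.000000=2.0000; V=2.000000+-2.000000+2.000000=2.0000

0 0 source 2.0000
1 4 load 4.0000
2 8 source 2.0000
3 12 load 0.0000
4 16 source 2.0000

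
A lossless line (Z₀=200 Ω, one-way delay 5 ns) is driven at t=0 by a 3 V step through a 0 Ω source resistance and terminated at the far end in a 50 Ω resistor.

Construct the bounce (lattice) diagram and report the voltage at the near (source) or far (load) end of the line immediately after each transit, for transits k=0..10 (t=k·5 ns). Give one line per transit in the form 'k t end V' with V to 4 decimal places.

0 0 source 3.0000
1 5 load 1.2000
2 10 source 3.0000
3 15 load 1.9200
4 20 source 3.0000
5 25 load 2.3520
6 30 source 3.0000
7 35 load 2.6112
8 40 source 3.0000
9 45 load 2.7667
10 50 source 3.0000

Γ_L=-0.600000, Γ_S=-1.000000; launch V₁=3·200/200=3.000000
k=0 src: V=3.0000
k=1 load: inc=3.000000, refl=3.000000·-0.600000=-1.8000; V=0.000000+3.000000+-1.800000=1.2000
k=2 src: inc=-1.800000, refl=-1.800000·-1.000000=1.8000; V=3.000000+-1.800000+1.800000=3.0000
k=3 load: inc=1.800000, refl=1.800000·-0.600000=-1.0800; V=1.200000+1.800000+-1.080000=1.9200
k=4 src: inc=-1.080000, refl=-1.080000·-1.000000=1.0800; V=3.000000+-1.080000+1.080000=3.0000
k=5 load: inc=1.080000, refl=1.080000·-0.600000=-0.6480; V=1.920000+1.080000+-0.648000=2.3520
k=6 src: inc=-0.648000, refl=-0.648000·-1.000000=0.6480; V=3.000000+-0.648000+0.648000=3.0000
k=7 load: inc=0.648000, refl=0.648000·-0.600000=-0.3888; V=2.352000+0.648000+-0.388800=2.6112
k=8 src: inc=-0.388800, refl=-0.388800·-1.000000=0.3888; V=3.000000+-0.388800+0.388800=3.0000
k=9 load: inc=0.388800, refl=0.388800·-0.600000=-0.2333; V=2.611200+0.388800+-0.233280=2.7667
k=10 src: inc=-0.233280, refl=-0.233280·-1.000000=0.2333; V=3.000000+-0.233280+0.233280=3.0000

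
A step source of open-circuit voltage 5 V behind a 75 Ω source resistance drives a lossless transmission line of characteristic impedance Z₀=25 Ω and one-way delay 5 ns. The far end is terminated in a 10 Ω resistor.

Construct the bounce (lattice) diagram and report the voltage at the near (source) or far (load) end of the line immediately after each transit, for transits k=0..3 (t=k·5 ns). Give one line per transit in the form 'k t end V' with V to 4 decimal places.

0 0 source 1.2500
1 5 load 0.7143
2 10 source 0.4464
3 15 load 0.5612

Γ_L=-0.428571, Γ_S=0.500000; launch V₁=5·25/100=1.250000
k=0 src: V=1.2500
k=1 load: inc=1.250000, refl=1.250000·-0.428571=-0.5357; V=0.000000+1.250000+-0.535714=0.7143
k=2 src: inc=-0.535714, refl=-0.535714·0.500000=-0.2679; V=1.250000+-0.535714+-0.267857=0.4464
k=3 load: inc=-0.267857, refl=-0.267857·-0.428571=0.1148; V=0.714286+-0.267857+0.114796=0.5612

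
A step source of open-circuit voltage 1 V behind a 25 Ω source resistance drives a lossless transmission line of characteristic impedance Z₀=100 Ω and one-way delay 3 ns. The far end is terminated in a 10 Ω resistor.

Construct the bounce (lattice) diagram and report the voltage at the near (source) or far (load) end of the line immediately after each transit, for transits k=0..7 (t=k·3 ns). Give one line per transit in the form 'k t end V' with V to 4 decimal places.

0 0 source 0.8000
1 3 load 0.1455
2 6 source 0.5382
3 9 load 0.2169
4 12 source 0.4097
5 15 load 0.2519
6 18 source 0.3466
7 21 load 0.2691

Γ_L=-0.818182, Γ_S=-0.600000; launch V₁=1·100/125=0.800000
k=0 src: V=0.8000
k=1 load: inc=0.800000, refl=0.800000·-0.818182=-0.6545; V=0.000000+0.800000+-0.654545=0.1455
k=2 src: inc=-0.654545, refl=-0.654545·-0.600000=0.3927; V=0.800000+-0.654545+0.392727=0.5382
k=3 load: inc=0.392727, refl=0.392727·-0.818182=-0.3213; V=0.145455+0.392727+-0.321322=0.2169
k=4 src: inc=-0.321322, refl=-0.321322·-0.600000=0.1928; V=0.538182+-0.321322+0.192793=0.4097
k=5 load: inc=0.192793, refl=0.192793·-0.818182=-0.1577; V=0.216860+0.192793+-0.157740=0.2519
k=6 src: inc=-0.157740, refl=-0.157740·-0.600000=0.0946; V=0.409653+-0.157740+0.094644=0.3466
k=7 load: inc=0.094644, refl=0.094644·-0.818182=-0.0774; V=0.251913+0.094644+-0.077436=0.2691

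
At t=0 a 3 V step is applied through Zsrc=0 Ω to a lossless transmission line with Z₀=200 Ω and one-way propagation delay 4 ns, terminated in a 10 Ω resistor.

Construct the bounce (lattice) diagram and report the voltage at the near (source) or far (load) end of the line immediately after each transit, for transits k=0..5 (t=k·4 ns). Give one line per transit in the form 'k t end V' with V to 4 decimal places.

0 0 source 3.0000
1 4 load 0.2857
2 8 source 3.0000
3 12 load 0.5442
4 16 source 3.0000
5 20 load 0.7781

Γ_L=-0.904762, Γ_S=-1.000000; launch V₁=3·200/200=3.000000
k=0 src: V=3.0000
k=1 load: inc=3.000000, refl=3.000000·-0.904762=-2.7143; V=0.000000+3.000000+-2.714286=0.2857
k=2 src: inc=-2.714286, refl=-2.714286·-1.000000=2.7143; V=3.000000+-2.714286+2.714286=3.0000
k=3 load: inc=2.714286, refl=2.714286·-0.904762=-2.4558; V=0.285714+2.714286+-2.455782=0.5442
k=4 src: inc=-2.455782, refl=-2.455782·-1.000000=2.4558; V=3.000000+-2.455782+2.455782=3.0000
k=5 load: inc=2.455782, refl=2.455782·-0.904762=-2.2219; V=0.544218+2.455782+-2.221898=0.7781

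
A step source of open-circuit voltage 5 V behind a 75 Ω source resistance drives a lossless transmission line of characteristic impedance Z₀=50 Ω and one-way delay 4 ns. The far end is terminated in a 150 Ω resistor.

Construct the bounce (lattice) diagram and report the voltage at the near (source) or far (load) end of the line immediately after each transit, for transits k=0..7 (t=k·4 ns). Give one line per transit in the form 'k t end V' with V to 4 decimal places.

0 0 source 2.0000
1 4 load 3.0000
2 8 source 3.2000
3 12 load 3.3000
4 16 source 3.3200
5 20 load 3.3300
6 24 source 3.3320
7 28 load 3.3330

Γ_L=0.500000, Γ_S=0.200000; launch V₁=5·50/125=2.000000
k=0 src: V=2.0000
k=1 load: inc=2.000000, refl=2.000000·0.500000=1.0000; V=0.000000+2.000000+1.000000=3.0000
k=2 src: inc=1.000000, refl=1.000000·0.200000=0.2000; V=2.000000+1.000000+0.200000=3.2000
k=3 load: inc=0.200000, refl=0.200000·0.500000=0.1000; V=3.000000+0.200000+0.100000=3.3000
k=4 src: inc=0.100000, refl=0.100000·0.200000=0.0200; V=3.200000+0.100000+0.020000=3.3200
k=5 load: inc=0.020000, refl=0.020000·0.500000=0.0100; V=3.300000+0.020000+0.010000=3.3300
k=6 src: inc=0.010000, refl=0.010000·0.200000=0.0020; V=3.320000+0.010000+0.002000=3.3320
k=7 load: inc=0.002000, refl=0.002000·0.500000=0.0010; V=3.330000+0.002000+0.001000=3.3330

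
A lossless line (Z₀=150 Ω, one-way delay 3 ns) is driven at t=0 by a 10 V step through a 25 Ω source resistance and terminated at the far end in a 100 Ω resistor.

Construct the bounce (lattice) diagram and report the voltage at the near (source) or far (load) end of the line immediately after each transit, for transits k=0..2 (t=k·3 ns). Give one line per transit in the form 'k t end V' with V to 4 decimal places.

0 0 source 8.5714
1 3 load 6.8571
2 6 source 8.0816

Γ_L=-0.200000, Γ_S=-0.714286; launch V₁=10·150/175=8.571429
k=0 src: V=8.5714
k=1 load: inc=8.571429, refl=8.571429·-0.200000=-1.7143; V=0.000000+8.571429+-1.714286=6.8571
k=2 src: inc=-1.714286, refl=-1.714286·-0.714286=1.2245; V=8.571429+-1.714286+1.224490=8.0816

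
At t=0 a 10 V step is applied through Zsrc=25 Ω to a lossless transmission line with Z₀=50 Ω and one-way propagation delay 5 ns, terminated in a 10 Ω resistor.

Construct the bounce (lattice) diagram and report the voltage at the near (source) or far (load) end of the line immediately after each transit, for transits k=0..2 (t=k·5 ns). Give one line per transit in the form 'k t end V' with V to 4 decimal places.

0 0 source 6.6667
1 5 load 2.2222
2 10 source 3.7037

Γ_L=-0.666667, Γ_S=-0.333333; launch V₁=10·50/75=6.666667
k=0 src: V=6.6667
k=1 load: inc=6.666667, refl=6.666667·-0.666667=-4.4444; V=0.000000+6.666667+-4.444444=2.2222
k=2 src: inc=-4.444444, refl=-4.444444·-0.333333=1.4815; V=6.666667+-4.444444+1.481481=3.7037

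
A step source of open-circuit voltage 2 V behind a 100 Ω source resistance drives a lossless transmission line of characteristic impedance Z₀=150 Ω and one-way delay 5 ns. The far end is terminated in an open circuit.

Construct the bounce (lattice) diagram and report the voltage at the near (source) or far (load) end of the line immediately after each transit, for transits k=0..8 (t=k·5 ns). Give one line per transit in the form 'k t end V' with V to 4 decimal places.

0 0 source 1.2000
1 5 load 2.4000
2 10 source 2.1600
3 15 load 1.9200
4 20 source 1.9680
5 25 load 2.0160
6 30 source 2.0064
7 35 load 1.9968
8 40 source 1.9987

Γ_L=1.000000, Γ_S=-0.200000; launch V₁=2·150/250=1.200000
k=0 src: V=1.2000
k=1 load: inc=1.200000, refl=1.200000·1.000000=1.2000; V=0.000000+1.200000+1.200000=2.4000
k=2 src: inc=1.200000, refl=1.200000·-0.200000=-0.2400; V=1.200000+1.200000+-0.240000=2.1600
k=3 load: inc=-0.240000, refl=-0.240000·1.000000=-0.2400; V=2.400000+-0.240000+-0.240000=1.9200
k=4 src: inc=-0.240000, refl=-0.240000·-0.200000=0.0480; V=2.160000+-0.240000+0.048000=1.9680
k=5 load: inc=0.048000, refl=0.048000·1.000000=0.0480; V=1.920000+0.048000+0.048000=2.0160
k=6 src: inc=0.048000, refl=0.048000·-0.200000=-0.0096; V=1.968000+0.048000+-0.009600=2.0064
k=7 load: inc=-0.009600, refl=-0.009600·1.000000=-0.0096; V=2.016000+-0.009600+-0.009600=1.9968
k=8 src: inc=-0.009600, refl=-0.009600·-0.200000=0.0019; V=2.006400+-0.009600+0.001920=1.9987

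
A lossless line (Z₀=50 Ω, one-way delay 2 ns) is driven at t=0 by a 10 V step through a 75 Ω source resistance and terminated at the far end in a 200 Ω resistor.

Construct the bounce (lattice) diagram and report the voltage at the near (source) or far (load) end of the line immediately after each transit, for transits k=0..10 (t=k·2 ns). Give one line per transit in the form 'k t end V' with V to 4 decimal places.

Γ_L=0.600000, Γ_S=0.200000; launch V₁=10·50/125=4.000000
k=0 src: V=4.0000
k=1 load: inc=4.000000, refl=4.000000·0.600000=2.4000; V=0.000000+4.000000+2.400000=6.4000
k=2 src: inc=2.400000, refl=2.400000·0.200000=0.4800; V=4.000000+2.400000+0.480000=6.8800
k=3 load: inc=0.480000, refl=0.480000·0.600000=0.2880; V=6.400000+0.480000+0.288000=7.1680
k=4 src: inc=0.288000, refl=0.288000·0.200000=0.0576; V=6.880000+0.288000+0.057600=7.2256
k=5 load: inc=0.057600, refl=0.057600·0.600000=0.0346; V=7.168000+0.057600+0.034560=7.2602
k=6 src: inc=0.034560, refl=0.034560·0.200000=0.0069; V=7.225600+0.034560+0.006912=7.2671
k=7 load: inc=0.006912, refl=0.006912·0.600000=0.0041; V=7.260160+0.006912+0.004147=7.2712
k=8 src: inc=0.004147, refl=0.004147·0.200000=0.0008; V=7.267072+0.004147+0.000829=7.2720
k=9 load: inc=0.000829, refl=0.000829·0.600000=0.0005; V=7.271219+0.000829+0.000498=7.2725
k=10 src: inc=0.000498, refl=0.000498·0.200000=0.0001; V=7.272049+0.000498+0.000100=7.2726

0 0 source 4.0000
1 2 load 6.4000
2 4 source 6.8800
3 6 load 7.1680
4 8 source 7.2256
5 10 load 7.2602
6 12 source 7.2671
7 14 load 7.2712
8 16 source 7.2720
9 18 load 7.2725
10 20 source 7.2726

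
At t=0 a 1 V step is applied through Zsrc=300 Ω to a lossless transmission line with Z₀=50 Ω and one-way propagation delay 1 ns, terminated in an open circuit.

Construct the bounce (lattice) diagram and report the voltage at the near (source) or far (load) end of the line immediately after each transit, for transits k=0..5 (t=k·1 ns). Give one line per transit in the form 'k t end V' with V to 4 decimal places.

Γ_L=1.000000, Γ_S=0.714286; launch V₁=1·50/350=0.142857
k=0 src: V=0.1429
k=1 load: inc=0.142857, refl=0.142857·1.000000=0.1429; V=0.000000+0.142857+0.142857=0.2857
k=2 src: inc=0.142857, refl=0.142857·0.714286=0.1020; V=0.142857+0.142857+0.102041=0.3878
k=3 load: inc=0.102041, refl=0.102041·1.000000=0.1020; V=0.285714+0.102041+0.102041=0.4898
k=4 src: inc=0.102041, refl=0.102041·0.714286=0.0729; V=0.387755+0.102041+0.072886=0.5627
k=5 load: inc=0.072886, refl=0.072886·1.000000=0.0729; V=0.489796+0.072886+0.072886=0.6356

0 0 source 0.1429
1 1 load 0.2857
2 2 source 0.3878
3 3 load 0.4898
4 4 source 0.5627
5 5 load 0.6356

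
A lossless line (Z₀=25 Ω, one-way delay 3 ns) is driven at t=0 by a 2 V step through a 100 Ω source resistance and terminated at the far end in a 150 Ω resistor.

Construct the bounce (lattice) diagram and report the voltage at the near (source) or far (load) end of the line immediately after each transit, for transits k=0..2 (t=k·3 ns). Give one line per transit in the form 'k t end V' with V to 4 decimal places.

0 0 source 0.4000
1 3 load 0.6857
2 6 source 0.8571

Γ_L=0.714286, Γ_S=0.600000; launch V₁=2·25/125=0.400000
k=0 src: V=0.4000
k=1 load: inc=0.400000, refl=0.400000·0.714286=0.2857; V=0.000000+0.400000+0.285714=0.6857
k=2 src: inc=0.285714, refl=0.285714·0.600000=0.1714; V=0.400000+0.285714+0.171429=0.8571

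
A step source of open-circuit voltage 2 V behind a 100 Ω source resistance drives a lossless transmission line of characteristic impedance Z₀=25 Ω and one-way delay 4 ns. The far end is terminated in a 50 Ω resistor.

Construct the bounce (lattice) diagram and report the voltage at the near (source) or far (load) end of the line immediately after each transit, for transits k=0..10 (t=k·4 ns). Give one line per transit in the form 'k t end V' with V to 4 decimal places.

0 0 source 0.4000
1 4 load 0.5333
2 8 source 0.6133
3 12 load 0.6400
4 16 source 0.6560
5 20 load 0.6613
6 24 source 0.6645
7 28 load 0.6656
8 32 source 0.6662
9 36 load 0.6665
10 40 source 0.6666

Γ_L=0.333333, Γ_S=0.600000; launch V₁=2·25/125=0.400000
k=0 src: V=0.4000
k=1 load: inc=0.400000, refl=0.400000·0.333333=0.1333; V=0.000000+0.400000+0.133333=0.5333
k=2 src: inc=0.133333, refl=0.133333·0.600000=0.0800; V=0.400000+0.133333+0.080000=0.6133
k=3 load: inc=0.080000, refl=0.080000·0.333333=0.0267; V=0.533333+0.080000+0.026667=0.6400
k=4 src: inc=0.026667, refl=0.026667·0.600000=0.0160; V=0.613333+0.026667+0.016000=0.6560
k=5 load: inc=0.016000, refl=0.016000·0.333333=0.0053; V=0.640000+0.016000+0.005333=0.6613
k=6 src: inc=0.005333, refl=0.005333·0.600000=0.0032; V=0.656000+0.005333+0.003200=0.6645
k=7 load: inc=0.003200, refl=0.003200·0.333333=0.0011; V=0.661333+0.003200+0.001067=0.6656
k=8 src: inc=0.001067, refl=0.001067·0.600000=0.0006; V=0.664533+0.001067+0.000640=0.6662
k=9 load: inc=0.000640, refl=0.000640·0.333333=0.0002; V=0.665600+0.000640+0.000213=0.6665
k=10 src: inc=0.000213, refl=0.000213·0.600000=0.0001; V=0.666240+0.000213+0.000128=0.6666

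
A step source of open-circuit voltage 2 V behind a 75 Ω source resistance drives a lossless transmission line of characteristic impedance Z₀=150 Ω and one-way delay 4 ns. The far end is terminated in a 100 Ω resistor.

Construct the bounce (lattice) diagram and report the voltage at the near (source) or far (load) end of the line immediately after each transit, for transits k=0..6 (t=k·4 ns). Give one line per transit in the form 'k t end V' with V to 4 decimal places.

0 0 source 1.3333
1 4 load 1.0667
2 8 source 1.1556
3 12 load 1.1378
4 16 source 1.1437
5 20 load 1.1425
6 24 source 1.1429

Γ_L=-0.200000, Γ_S=-0.333333; launch V₁=2·150/225=1.333333
k=0 src: V=1.3333
k=1 load: inc=1.333333, refl=1.333333·-0.200000=-0.2667; V=0.000000+1.333333+-0.266667=1.0667
k=2 src: inc=-0.266667, refl=-0.266667·-0.333333=0.0889; V=1.333333+-0.266667+0.088889=1.1556
k=3 load: inc=0.088889, refl=0.088889·-0.200000=-0.0178; V=1.066667+0.088889+-0.017778=1.1378
k=4 src: inc=-0.017778, refl=-0.017778·-0.333333=0.0059; V=1.155556+-0.017778+0.005926=1.1437
k=5 load: inc=0.005926, refl=0.005926·-0.200000=-0.0012; V=1.137778+0.005926+-0.001185=1.1425
k=6 src: inc=-0.001185, refl=-0.001185·-0.333333=0.0004; V=1.143704+-0.001185+0.000395=1.1429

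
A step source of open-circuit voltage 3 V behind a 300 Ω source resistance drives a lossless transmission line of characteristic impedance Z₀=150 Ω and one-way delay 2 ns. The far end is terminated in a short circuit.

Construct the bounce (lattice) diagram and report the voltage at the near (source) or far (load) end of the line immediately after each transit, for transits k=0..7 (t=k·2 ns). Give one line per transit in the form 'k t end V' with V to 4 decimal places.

0 0 source 1.0000
1 2 load 0.0000
2 4 source -0.3333
3 6 load 0.0000
4 8 source 0.1111
5 10 load 0.0000
6 12 source -0.0370
7 14 load 0.0000

Γ_L=-1.000000, Γ_S=0.333333; launch V₁=3·150/450=1.000000
k=0 src: V=1.0000
k=1 load: inc=1.000000, refl=1.000000·-1.000000=-1.0000; V=0.000000+1.000000+-1.000000=0.0000
k=2 src: inc=-1.000000, refl=-1.000000·0.333333=-0.3333; V=1.000000+-1.000000+-0.333333=-0.3333
k=3 load: inc=-0.333333, refl=-0.333333·-1.000000=0.3333; V=0.000000+-0.333333+0.333333=0.0000
k=4 src: inc=0.333333, refl=0.333333·0.333333=0.1111; V=-0.333333+0.333333+0.111111=0.1111
k=5 load: inc=0.111111, refl=0.111111·-1.000000=-0.1111; V=0.000000+0.111111+-0.111111=0.0000
k=6 src: inc=-0.111111, refl=-0.111111·0.333333=-0.0370; V=0.111111+-0.111111+-0.037037=-0.0370
k=7 load: inc=-0.037037, refl=-0.037037·-1.000000=0.0370; V=0.000000+-0.037037+0.037037=0.0000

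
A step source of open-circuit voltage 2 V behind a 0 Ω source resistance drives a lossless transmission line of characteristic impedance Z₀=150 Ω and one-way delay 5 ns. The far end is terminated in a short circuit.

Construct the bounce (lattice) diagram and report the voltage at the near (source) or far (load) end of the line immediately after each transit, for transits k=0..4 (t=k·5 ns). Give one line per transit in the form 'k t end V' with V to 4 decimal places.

0 0 source 2.0000
1 5 load 0.0000
2 10 source 2.0000
3 15 load 0.0000
4 20 source 2.0000

Γ_L=-1.000000, Γ_S=-1.000000; launch V₁=2·150/150=2.000000
k=0 src: V=2.0000
k=1 load: inc=2.000000, refl=2.000000·-1.000000=-2.0000; V=0.000000+2.000000+-2.000000=0.0000
k=2 src: inc=-2.000000, refl=-2.000000·-1.000000=2.0000; V=2.000000+-2.000000+2.000000=2.0000
k=3 load: inc=2.000000, refl=2.000000·-1.000000=-2.0000; V=0.000000+2.000000+-2.000000=0.0000
k=4 src: inc=-2.000000, refl=-2.000000·-1.000000=2.0000; V=2.000000+-2.000000+2.000000=2.0000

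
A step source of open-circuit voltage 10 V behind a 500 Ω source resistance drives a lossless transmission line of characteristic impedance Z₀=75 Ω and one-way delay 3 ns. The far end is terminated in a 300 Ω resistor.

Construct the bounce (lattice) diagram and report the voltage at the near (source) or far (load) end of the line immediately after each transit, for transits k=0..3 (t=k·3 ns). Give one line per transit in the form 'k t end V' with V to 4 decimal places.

0 0 source 1.3043
1 3 load 2.0870
2 6 source 2.6654
3 9 load 3.0125

Γ_L=0.600000, Γ_S=0.739130; launch V₁=10·75/575=1.304348
k=0 src: V=1.3043
k=1 load: inc=1.304348, refl=1.304348·0.600000=0.7826; V=0.000000+1.304348+0.782609=2.0870
k=2 src: inc=0.782609, refl=0.782609·0.739130=0.5784; V=1.304348+0.782609+0.578450=2.6654
k=3 load: inc=0.578450, refl=0.578450·0.600000=0.3471; V=2.086957+0.578450+0.347070=3.0125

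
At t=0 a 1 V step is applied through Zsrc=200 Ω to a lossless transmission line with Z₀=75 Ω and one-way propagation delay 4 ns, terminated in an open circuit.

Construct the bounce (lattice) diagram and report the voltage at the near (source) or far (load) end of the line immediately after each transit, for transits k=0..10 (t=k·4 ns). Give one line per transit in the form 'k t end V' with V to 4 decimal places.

0 0 source 0.2727
1 4 load 0.5455
2 8 source 0.6694
3 12 load 0.7934
4 16 source 0.8497
5 20 load 0.9061
6 24 source 0.9317
7 28 load 0.9573
8 32 source 0.9690
9 36 load 0.9806
10 40 source 0.9859

Γ_L=1.000000, Γ_S=0.454545; launch V₁=1·75/275=0.272727
k=0 src: V=0.2727
k=1 load: inc=0.272727, refl=0.272727·1.000000=0.2727; V=0.000000+0.272727+0.272727=0.5455
k=2 src: inc=0.272727, refl=0.272727·0.454545=0.1240; V=0.272727+0.272727+0.123967=0.6694
k=3 load: inc=0.123967, refl=0.123967·1.000000=0.1240; V=0.545455+0.123967+0.123967=0.7934
k=4 src: inc=0.123967, refl=0.123967·0.454545=0.0563; V=0.669421+0.123967+0.056349=0.8497
k=5 load: inc=0.056349, refl=0.056349·1.000000=0.0563; V=0.793388+0.056349+0.056349=0.9061
k=6 src: inc=0.056349, refl=0.056349·0.454545=0.0256; V=0.849737+0.056349+0.025613=0.9317
k=7 load: inc=0.025613, refl=0.025613·1.000000=0.0256; V=0.906086+0.025613+0.025613=0.9573
k=8 src: inc=0.025613, refl=0.025613·0.454545=0.0116; V=0.931699+0.025613+0.011642=0.9690
k=9 load: inc=0.011642, refl=0.011642·1.000000=0.0116; V=0.957312+0.011642+0.011642=0.9806
k=10 src: inc=0.011642, refl=0.011642·0.454545=0.0053; V=0.968954+0.011642+0.005292=0.9859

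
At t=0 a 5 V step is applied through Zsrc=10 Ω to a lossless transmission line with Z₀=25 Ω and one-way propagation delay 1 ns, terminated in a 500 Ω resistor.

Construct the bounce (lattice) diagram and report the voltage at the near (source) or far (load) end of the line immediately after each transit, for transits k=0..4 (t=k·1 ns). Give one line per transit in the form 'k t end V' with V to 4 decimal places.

0 0 source 3.5714
1 1 load 6.8027
2 2 source 5.4179
3 3 load 4.1649
4 4 source 4.7019

Γ_L=0.904762, Γ_S=-0.428571; launch V₁=5·25/35=3.571429
k=0 src: V=3.5714
k=1 load: inc=3.571429, refl=3.571429·0.904762=3.2313; V=0.000000+3.571429+3.231293=6.8027
k=2 src: inc=3.231293, refl=3.231293·-0.428571=-1.3848; V=3.571429+3.231293+-1.384840=5.4179
k=3 load: inc=-1.384840, refl=-1.384840·0.904762=-1.2530; V=6.802721+-1.384840+-1.252950=4.1649
k=4 src: inc=-1.252950, refl=-1.252950·-0.428571=0.5370; V=5.417881+-1.252950+0.536979=4.7019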